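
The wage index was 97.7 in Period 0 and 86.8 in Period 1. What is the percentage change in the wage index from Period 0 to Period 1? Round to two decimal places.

-11.16%

Change = (86.8 − 97.7) / 97.7 × 100
       = -10.9 / 97.7 × 100 = -11.1566%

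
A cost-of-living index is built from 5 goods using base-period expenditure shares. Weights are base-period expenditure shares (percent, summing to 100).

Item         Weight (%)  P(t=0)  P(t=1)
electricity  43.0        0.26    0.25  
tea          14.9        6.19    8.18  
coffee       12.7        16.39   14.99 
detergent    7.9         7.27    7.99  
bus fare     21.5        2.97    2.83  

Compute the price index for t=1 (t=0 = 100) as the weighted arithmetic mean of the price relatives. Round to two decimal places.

101.82

electricity: 43.0 × (0.25/0.26) = 43.0 × 0.961538 = 41.3462
tea: 14.9 × (8.18/6.19) = 14.9 × 1.321486 = 19.6901
coffee: 12.7 × (14.99/16.39) = 12.7 × 0.914582 = 11.6152
detergent: 7.9 × (7.99/7.27) = 7.9 × 1.099037 = 8.6824
bus fare: 21.5 × (2.83/2.97) = 21.5 × 0.952862 = 20.4865
Index = Σ wᵢ·(p₁ᵢ/p₀ᵢ) = 41.3462 + 19.6901 + 11.6152 + 8.6824 + 20.4865 = 101.8204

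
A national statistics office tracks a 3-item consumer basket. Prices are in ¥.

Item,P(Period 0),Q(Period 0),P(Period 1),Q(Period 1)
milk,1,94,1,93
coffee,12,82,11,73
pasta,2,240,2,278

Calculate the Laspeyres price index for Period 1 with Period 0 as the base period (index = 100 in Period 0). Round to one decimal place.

94.7

Laspeyres price index uses base-period quantities as weights.
ΣP(Period 1)·Q(Period 0) = 1×94 + 11×82 + 2×240 = 94 + 902 + 480 = 1476
ΣP(Period 0)·Q(Period 0) = 1×94 + 12×82 + 2×240 = 94 + 984 + 480 = 1558
Index = 1476 / 1558 × 100 = 94.7368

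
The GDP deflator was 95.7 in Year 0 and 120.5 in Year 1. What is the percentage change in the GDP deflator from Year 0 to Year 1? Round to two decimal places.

25.91%

Change = (120.5 − 95.7) / 95.7 × 100
       = 24.8 / 95.7 × 100 = 25.9143%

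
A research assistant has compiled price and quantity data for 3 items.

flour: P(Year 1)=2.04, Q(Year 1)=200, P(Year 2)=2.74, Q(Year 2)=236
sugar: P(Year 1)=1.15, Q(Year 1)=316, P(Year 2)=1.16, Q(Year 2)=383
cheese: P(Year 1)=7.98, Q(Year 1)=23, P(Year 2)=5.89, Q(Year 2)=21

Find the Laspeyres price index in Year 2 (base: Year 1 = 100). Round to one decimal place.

110.0

Laspeyres price index uses base-period quantities as weights.
ΣP(Year 2)·Q(Year 1) = 2.74×200 + 1.16×316 + 5.89×23 = 548 + 366.56 + 135.47 = 1050.03
ΣP(Year 1)·Q(Year 1) = 2.04×200 + 1.15×316 + 7.98×23 = 408 + 363.4 + 183.54 = 954.94
Index = 1050.03 / 954.94 × 100 = 109.9577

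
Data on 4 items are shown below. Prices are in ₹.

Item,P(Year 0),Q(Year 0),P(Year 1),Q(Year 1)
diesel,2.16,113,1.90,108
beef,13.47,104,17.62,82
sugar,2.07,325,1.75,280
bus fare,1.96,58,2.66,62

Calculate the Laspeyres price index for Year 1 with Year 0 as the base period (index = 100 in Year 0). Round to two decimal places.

Laspeyres price index uses base-period quantities as weights.
ΣP(Year 1)·Q(Year 0) = 1.90×113 + 17.62×104 + 1.75×325 + 2.66×58 = 214.7 + 1832.48 + 568.75 + 154.28 = 2770.21
ΣP(Year 0)·Q(Year 0) = 2.16×113 + 13.47×104 + 2.07×325 + 1.96×58 = 244.08 + 1400.88 + 672.75 + 113.68 = 2431.39
Index = 2770.21 / 2431.39 × 100 = 113.9352

113.94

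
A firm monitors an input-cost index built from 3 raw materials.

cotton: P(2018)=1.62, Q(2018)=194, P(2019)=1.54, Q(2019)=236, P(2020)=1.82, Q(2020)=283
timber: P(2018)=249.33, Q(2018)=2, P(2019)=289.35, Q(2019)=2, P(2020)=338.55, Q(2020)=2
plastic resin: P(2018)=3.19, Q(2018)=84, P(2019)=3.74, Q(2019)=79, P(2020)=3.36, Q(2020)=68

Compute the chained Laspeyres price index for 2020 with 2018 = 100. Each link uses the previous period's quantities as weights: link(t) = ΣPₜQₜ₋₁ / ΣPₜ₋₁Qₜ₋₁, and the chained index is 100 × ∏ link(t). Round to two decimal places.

122.22

Link 2018→2019:
ΣP(2019)Q(2018) = 1.54×194 + 289.35×2 + 3.74×84 = 298.76 + 578.7 + 314.16 = 1191.62
ΣP(2018)Q(2018) = 1.62×194 + 249.33×2 + 3.19×84 = 314.28 + 498.66 + 267.96 = 1080.9
link = 1191.62/1080.9 = 1.102433
Link 2019→2020:
ΣP(2020)Q(2019) = 1.82×236 + 338.55×2 + 3.36×79 = 429.52 + 677.1 + 265.44 = 1372.06
ΣP(2019)Q(2019) = 1.54×236 + 289.35×2 + 3.74×79 = 363.44 + 578.7 + 295.46 = 1237.6
link = 1372.06/1237.6 = 1.108646
Chained index = 100 × 1.102433 × 1.108646 = 122.2208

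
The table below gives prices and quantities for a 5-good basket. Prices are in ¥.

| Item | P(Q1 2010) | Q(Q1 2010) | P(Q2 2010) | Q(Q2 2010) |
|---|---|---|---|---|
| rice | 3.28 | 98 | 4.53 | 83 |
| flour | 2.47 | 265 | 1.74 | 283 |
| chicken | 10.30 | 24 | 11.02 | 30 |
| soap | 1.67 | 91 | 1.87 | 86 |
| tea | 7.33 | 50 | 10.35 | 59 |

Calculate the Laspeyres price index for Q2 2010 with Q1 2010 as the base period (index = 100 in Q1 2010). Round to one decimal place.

106.6

Laspeyres price index uses base-period quantities as weights.
ΣP(Q2 2010)·Q(Q1 2010) = 4.53×98 + 1.74×265 + 11.02×24 + 1.87×91 + 10.35×50 = 443.94 + 461.1 + 264.48 + 170.17 + 517.5 = 1857.19
ΣP(Q1 2010)·Q(Q1 2010) = 3.28×98 + 2.47×265 + 10.30×24 + 1.67×91 + 7.33×50 = 321.44 + 654.55 + 247.2 + 151.97 + 366.5 = 1741.66
Index = 1857.19 / 1741.66 × 100 = 106.6333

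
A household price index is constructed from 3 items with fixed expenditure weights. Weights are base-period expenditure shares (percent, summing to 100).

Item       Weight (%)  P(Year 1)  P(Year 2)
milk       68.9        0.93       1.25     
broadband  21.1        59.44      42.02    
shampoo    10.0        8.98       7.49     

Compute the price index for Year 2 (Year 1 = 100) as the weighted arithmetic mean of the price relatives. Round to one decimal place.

milk: 68.9 × (1.25/0.93) = 68.9 × 1.344086 = 92.6075
broadband: 21.1 × (42.02/59.44) = 21.1 × 0.706931 = 14.9163
shampoo: 10.0 × (7.49/8.98) = 10.0 × 0.834076 = 8.3408
Index = Σ wᵢ·(p₁ᵢ/p₀ᵢ) = 92.6075 + 14.9163 + 8.3408 = 115.8645

115.9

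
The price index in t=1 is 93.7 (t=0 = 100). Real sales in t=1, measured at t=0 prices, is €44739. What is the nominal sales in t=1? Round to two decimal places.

41920.44

Nominal = Real × (Index/100) = 44739 × (93.7/100)
        = 44739 × 0.937 = 41920.4430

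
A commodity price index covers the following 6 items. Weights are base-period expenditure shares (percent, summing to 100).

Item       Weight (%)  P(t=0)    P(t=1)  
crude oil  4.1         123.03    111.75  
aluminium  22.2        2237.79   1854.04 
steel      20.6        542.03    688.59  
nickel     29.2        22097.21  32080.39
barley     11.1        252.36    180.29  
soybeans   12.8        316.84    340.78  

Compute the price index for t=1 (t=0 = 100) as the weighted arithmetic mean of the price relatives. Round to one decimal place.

crude oil: 4.1 × (111.75/123.03) = 4.1 × 0.908315 = 3.7241
aluminium: 22.2 × (1854.04/2237.79) = 22.2 × 0.828514 = 18.3930
steel: 20.6 × (688.59/542.03) = 20.6 × 1.270391 = 26.1701
nickel: 29.2 × (32080.39/22097.21) = 29.2 × 1.451785 = 42.3921
barley: 11.1 × (180.29/252.36) = 11.1 × 0.714416 = 7.9300
soybeans: 12.8 × (340.78/316.84) = 12.8 × 1.075559 = 13.7672
Index = Σ wᵢ·(p₁ᵢ/p₀ᵢ) = 3.7241 + 18.3930 + 26.1701 + 42.3921 + 7.9300 + 13.7672 = 112.3764

112.4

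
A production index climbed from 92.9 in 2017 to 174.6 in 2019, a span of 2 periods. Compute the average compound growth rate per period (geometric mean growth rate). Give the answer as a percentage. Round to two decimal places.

Growth factor = (174.6/92.9)^(1/2) = (1.879440)^(1/2) = 1.370927
Growth rate = 1.370927 − 1 = 0.370927 = 37.0927%

37.09%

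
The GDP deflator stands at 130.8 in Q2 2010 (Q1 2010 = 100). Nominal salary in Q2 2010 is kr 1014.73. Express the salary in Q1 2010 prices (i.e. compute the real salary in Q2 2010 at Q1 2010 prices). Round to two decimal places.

775.79

Real = Nominal ÷ (Index/100) = 1014.73 ÷ (130.8/100)
     = 1014.73 ÷ 1.308 = 775.7875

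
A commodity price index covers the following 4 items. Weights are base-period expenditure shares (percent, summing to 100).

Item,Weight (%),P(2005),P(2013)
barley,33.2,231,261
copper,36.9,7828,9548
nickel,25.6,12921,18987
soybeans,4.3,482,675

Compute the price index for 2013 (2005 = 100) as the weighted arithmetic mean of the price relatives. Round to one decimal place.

barley: 33.2 × (261/231) = 33.2 × 1.129870 = 37.5117
copper: 36.9 × (9548/7828) = 36.9 × 1.219724 = 45.0078
nickel: 25.6 × (18987/12921) = 25.6 × 1.469468 = 37.6184
soybeans: 4.3 × (675/482) = 4.3 × 1.400415 = 6.0218
Index = Σ wᵢ·(p₁ᵢ/p₀ᵢ) = 37.5117 + 45.0078 + 37.6184 + 6.0218 = 126.1597

126.2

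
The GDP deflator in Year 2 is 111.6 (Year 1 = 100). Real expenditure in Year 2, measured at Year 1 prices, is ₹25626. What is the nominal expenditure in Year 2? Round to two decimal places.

28598.62

Nominal = Real × (Index/100) = 25626 × (111.6/100)
        = 25626 × 1.116 = 28598.6160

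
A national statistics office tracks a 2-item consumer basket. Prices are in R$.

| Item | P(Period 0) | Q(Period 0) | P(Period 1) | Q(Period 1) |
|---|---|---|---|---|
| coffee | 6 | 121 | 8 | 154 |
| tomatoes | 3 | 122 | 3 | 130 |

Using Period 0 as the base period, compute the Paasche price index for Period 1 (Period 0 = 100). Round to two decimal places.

123.44

Paasche price index uses current-period quantities as weights.
ΣP(Period 1)·Q(Period 1) = 8×154 + 3×130 = 1232 + 390 = 1622
ΣP(Period 0)·Q(Period 1) = 6×154 + 3×130 = 924 + 390 = 1314
Index = 1622 / 1314 × 100 = 123.4399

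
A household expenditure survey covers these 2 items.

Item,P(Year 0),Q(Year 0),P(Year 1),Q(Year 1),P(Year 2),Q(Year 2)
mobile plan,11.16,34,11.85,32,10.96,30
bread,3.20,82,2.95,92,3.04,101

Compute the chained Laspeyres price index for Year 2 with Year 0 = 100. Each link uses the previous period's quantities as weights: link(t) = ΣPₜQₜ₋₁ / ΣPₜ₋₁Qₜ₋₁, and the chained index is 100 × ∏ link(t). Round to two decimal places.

97.34

Link Year 0→Year 1:
ΣP(Year 1)Q(Year 0) = 11.85×34 + 2.95×82 = 402.9 + 241.9 = 644.8
ΣP(Year 0)Q(Year 0) = 11.16×34 + 3.20×82 = 379.44 + 262.4 = 641.84
link = 644.8/641.84 = 1.004612
Link Year 1→Year 2:
ΣP(Year 2)Q(Year 1) = 10.96×32 + 3.04×92 = 350.72 + 279.68 = 630.4
ΣP(Year 1)Q(Year 1) = 11.85×32 + 2.95×92 = 379.2 + 271.4 = 650.6
link = 630.4/650.6 = 0.968952
Chained index = 100 × 1.004612 × 0.968952 = 97.3420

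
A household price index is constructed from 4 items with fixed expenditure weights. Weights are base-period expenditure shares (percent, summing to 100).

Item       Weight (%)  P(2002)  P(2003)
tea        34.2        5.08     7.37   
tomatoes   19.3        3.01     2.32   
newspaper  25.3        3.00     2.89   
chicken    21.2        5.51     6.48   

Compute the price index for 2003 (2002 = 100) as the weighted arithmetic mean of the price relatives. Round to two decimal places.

113.80

tea: 34.2 × (7.37/5.08) = 34.2 × 1.450787 = 49.6169
tomatoes: 19.3 × (2.32/3.01) = 19.3 × 0.770764 = 14.8757
newspaper: 25.3 × (2.89/3.00) = 25.3 × 0.963333 = 24.3723
chicken: 21.2 × (6.48/5.51) = 21.2 × 1.176044 = 24.9321
Index = Σ wᵢ·(p₁ᵢ/p₀ᵢ) = 49.6169 + 14.8757 + 24.3723 + 24.9321 = 113.7971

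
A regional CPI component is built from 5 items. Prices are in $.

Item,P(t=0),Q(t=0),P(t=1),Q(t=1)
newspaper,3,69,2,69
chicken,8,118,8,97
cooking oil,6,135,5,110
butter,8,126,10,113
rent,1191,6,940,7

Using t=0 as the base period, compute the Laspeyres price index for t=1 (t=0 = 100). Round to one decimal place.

Laspeyres price index uses base-period quantities as weights.
ΣP(t=1)·Q(t=0) = 2×69 + 8×118 + 5×135 + 10×126 + 940×6 = 138 + 944 + 675 + 1260 + 5640 = 8657
ΣP(t=0)·Q(t=0) = 3×69 + 8×118 + 6×135 + 8×126 + 1191×6 = 207 + 944 + 810 + 1008 + 7146 = 10115
Index = 8657 / 10115 × 100 = 85.5858

85.6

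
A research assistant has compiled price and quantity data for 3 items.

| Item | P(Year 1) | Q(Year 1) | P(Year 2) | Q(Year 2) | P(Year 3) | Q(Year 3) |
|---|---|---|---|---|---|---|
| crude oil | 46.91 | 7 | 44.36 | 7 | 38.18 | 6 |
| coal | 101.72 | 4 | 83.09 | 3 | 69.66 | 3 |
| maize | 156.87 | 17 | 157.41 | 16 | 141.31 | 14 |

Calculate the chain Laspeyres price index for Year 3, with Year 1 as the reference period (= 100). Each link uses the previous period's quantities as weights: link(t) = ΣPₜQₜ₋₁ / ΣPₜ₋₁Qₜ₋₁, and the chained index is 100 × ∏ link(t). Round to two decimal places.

Link Year 1→Year 2:
ΣP(Year 2)Q(Year 1) = 44.36×7 + 83.09×4 + 157.41×17 = 310.52 + 332.36 + 2675.97 = 3318.85
ΣP(Year 1)Q(Year 1) = 46.91×7 + 101.72×4 + 156.87×17 = 328.37 + 406.88 + 2666.79 = 3402.04
link = 3318.85/3402.04 = 0.975547
Link Year 2→Year 3:
ΣP(Year 3)Q(Year 2) = 38.18×7 + 69.66×3 + 141.31×16 = 267.26 + 208.98 + 2260.96 = 2737.2
ΣP(Year 2)Q(Year 2) = 44.36×7 + 83.09×3 + 157.41×16 = 310.52 + 249.27 + 2518.56 = 3078.35
link = 2737.2/3078.35 = 0.889178
Chained index = 100 × 0.975547 × 0.889178 = 86.7435

86.74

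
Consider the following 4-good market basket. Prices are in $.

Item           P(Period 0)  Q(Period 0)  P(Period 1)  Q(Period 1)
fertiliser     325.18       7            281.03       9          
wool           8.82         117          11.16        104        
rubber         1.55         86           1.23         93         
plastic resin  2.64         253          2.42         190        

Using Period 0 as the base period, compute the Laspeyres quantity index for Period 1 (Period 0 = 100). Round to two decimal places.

109.25

Laspeyres quantity index uses base-period prices as weights.
ΣP(Period 0)·Q(Period 1) = 325.18×9 + 8.82×104 + 1.55×93 + 2.64×190 = 2926.62 + 917.28 + 144.15 + 501.6 = 4489.65
ΣP(Period 0)·Q(Period 0) = 325.18×7 + 8.82×117 + 1.55×86 + 2.64×253 = 2276.26 + 1031.94 + 133.3 + 667.92 = 4109.42
Index = 4489.65 / 4109.42 × 100 = 109.2526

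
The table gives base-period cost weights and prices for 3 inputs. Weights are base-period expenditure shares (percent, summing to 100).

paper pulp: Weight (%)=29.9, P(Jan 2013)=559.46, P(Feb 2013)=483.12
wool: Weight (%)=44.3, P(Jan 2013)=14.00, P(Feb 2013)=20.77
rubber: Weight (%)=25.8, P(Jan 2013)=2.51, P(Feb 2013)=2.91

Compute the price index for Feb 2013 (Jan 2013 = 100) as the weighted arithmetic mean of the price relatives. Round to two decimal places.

paper pulp: 29.9 × (483.12/559.46) = 29.9 × 0.863547 = 25.8201
wool: 44.3 × (20.77/14.00) = 44.3 × 1.483571 = 65.7222
rubber: 25.8 × (2.91/2.51) = 25.8 × 1.159363 = 29.9116
Index = Σ wᵢ·(p₁ᵢ/p₀ᵢ) = 25.8201 + 65.7222 + 29.9116 = 121.4538

121.45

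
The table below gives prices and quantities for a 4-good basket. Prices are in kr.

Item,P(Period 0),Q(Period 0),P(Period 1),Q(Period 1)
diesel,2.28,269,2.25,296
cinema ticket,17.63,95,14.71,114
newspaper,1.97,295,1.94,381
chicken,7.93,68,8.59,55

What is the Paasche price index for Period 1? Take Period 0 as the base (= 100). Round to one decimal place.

Paasche price index uses current-period quantities as weights.
ΣP(Period 1)·Q(Period 1) = 2.25×296 + 14.71×114 + 1.94×381 + 8.59×55 = 666 + 1676.94 + 739.14 + 472.45 = 3554.53
ΣP(Period 0)·Q(Period 1) = 2.28×296 + 17.63×114 + 1.97×381 + 7.93×55 = 674.88 + 2009.82 + 750.57 + 436.15 = 3871.42
Index = 3554.53 / 3871.42 × 100 = 91.8146

91.8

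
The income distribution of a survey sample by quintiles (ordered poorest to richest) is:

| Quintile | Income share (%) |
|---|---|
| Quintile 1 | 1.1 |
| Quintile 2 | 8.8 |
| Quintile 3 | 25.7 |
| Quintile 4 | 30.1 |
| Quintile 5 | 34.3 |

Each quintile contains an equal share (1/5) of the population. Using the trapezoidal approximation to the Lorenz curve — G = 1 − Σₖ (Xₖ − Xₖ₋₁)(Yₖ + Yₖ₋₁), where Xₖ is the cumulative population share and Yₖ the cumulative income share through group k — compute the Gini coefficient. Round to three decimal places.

0.351

Cumulative income shares Yₖ: 0.0110, 0.0990, 0.3560, 0.6570, 1.0000
Σ (Xₖ−Xₖ₋₁)(Yₖ+Yₖ₋₁) = (1/5)(0.0110+0.0000) + (1/5)(0.0990+0.0110) + (1/5)(0.3560+0.0990) + (1/5)(0.6570+0.3560) + (1/5)(1.0000+0.6570)
  = 0.0022 + 0.0220 + 0.0910 + 0.2026 + 0.3314 = 0.6492
G = 1 − 0.6492 = 0.3508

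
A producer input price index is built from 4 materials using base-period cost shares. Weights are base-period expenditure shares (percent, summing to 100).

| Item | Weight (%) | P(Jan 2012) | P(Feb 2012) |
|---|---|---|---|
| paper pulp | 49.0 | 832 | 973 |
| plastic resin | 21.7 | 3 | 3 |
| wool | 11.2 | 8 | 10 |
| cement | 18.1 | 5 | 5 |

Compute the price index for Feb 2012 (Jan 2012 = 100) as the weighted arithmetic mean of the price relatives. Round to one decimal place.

paper pulp: 49.0 × (973/832) = 49.0 × 1.169471 = 57.3041
plastic resin: 21.7 × (3/3) = 21.7 × 1.000000 = 21.7000
wool: 11.2 × (10/8) = 11.2 × 1.250000 = 14.0000
cement: 18.1 × (5/5) = 18.1 × 1.000000 = 18.1000
Index = Σ wᵢ·(p₁ᵢ/p₀ᵢ) = 57.3041 + 21.7000 + 14.0000 + 18.1000 = 111.1041

111.1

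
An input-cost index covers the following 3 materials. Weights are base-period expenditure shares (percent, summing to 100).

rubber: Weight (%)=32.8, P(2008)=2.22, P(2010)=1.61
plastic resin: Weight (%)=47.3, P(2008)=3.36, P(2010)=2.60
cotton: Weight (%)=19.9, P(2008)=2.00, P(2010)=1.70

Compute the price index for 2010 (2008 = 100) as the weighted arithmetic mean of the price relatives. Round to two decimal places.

rubber: 32.8 × (1.61/2.22) = 32.8 × 0.725225 = 23.7874
plastic resin: 47.3 × (2.60/3.36) = 47.3 × 0.773810 = 36.6012
cotton: 19.9 × (1.70/2.00) = 19.9 × 0.850000 = 16.9150
Index = Σ wᵢ·(p₁ᵢ/p₀ᵢ) = 23.7874 + 36.6012 + 16.9150 = 77.3036

77.30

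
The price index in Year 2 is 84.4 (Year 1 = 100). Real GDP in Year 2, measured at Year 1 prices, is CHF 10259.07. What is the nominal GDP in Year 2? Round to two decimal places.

Nominal = Real × (Index/100) = 10259.07 × (84.4/100)
        = 10259.07 × 0.844 = 8658.6551

8658.66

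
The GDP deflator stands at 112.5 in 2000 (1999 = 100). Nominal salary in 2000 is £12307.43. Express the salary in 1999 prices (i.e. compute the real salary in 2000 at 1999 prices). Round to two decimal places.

10939.94

Real = Nominal ÷ (Index/100) = 12307.43 ÷ (112.5/100)
     = 12307.43 ÷ 1.125 = 10939.9378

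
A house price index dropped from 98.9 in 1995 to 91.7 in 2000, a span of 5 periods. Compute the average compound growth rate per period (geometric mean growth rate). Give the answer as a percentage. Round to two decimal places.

Growth factor = (91.7/98.9)^(1/5) = (0.927199)^(1/5) = 0.984996
Growth rate = 0.984996 − 1 = -0.015004 = -1.5004%

-1.50%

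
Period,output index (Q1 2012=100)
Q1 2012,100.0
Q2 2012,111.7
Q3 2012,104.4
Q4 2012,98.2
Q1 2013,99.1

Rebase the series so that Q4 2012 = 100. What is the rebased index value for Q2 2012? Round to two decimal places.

Rebased(Q2 2012) = 111.7 / 98.2 × 100 = 113.7475

113.75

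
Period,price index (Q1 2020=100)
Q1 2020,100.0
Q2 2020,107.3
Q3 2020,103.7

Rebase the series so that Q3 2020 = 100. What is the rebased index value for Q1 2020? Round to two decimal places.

Rebased(Q1 2020) = 100.0 / 103.7 × 100 = 96.4320

96.43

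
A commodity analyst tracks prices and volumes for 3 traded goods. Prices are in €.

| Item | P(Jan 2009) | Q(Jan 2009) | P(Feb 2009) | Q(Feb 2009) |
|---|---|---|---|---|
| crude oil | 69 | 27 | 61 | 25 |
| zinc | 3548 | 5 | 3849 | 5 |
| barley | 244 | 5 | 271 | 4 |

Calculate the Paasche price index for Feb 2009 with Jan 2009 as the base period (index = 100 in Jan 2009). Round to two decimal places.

Paasche price index uses current-period quantities as weights.
ΣP(Feb 2009)·Q(Feb 2009) = 61×25 + 3849×5 + 271×4 = 1525 + 19245 + 1084 = 21854
ΣP(Jan 2009)·Q(Feb 2009) = 69×25 + 3548×5 + 244×4 = 1725 + 17740 + 976 = 20441
Index = 21854 / 20441 × 100 = 106.9126

106.91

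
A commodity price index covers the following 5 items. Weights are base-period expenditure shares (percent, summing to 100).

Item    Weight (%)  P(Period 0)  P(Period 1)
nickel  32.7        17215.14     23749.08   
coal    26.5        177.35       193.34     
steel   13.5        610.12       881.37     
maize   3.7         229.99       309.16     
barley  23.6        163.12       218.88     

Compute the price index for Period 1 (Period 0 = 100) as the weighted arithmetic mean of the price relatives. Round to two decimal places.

nickel: 32.7 × (23749.08/17215.14) = 32.7 × 1.379546 = 45.1112
coal: 26.5 × (193.34/177.35) = 26.5 × 1.090161 = 28.8893
steel: 13.5 × (881.37/610.12) = 13.5 × 1.444585 = 19.5019
maize: 3.7 × (309.16/229.99) = 3.7 × 1.344232 = 4.9737
barley: 23.6 × (218.88/163.12) = 23.6 × 1.341834 = 31.6673
Index = Σ wᵢ·(p₁ᵢ/p₀ᵢ) = 45.1112 + 28.8893 + 19.5019 + 4.9737 + 31.6673 = 130.1433

130.14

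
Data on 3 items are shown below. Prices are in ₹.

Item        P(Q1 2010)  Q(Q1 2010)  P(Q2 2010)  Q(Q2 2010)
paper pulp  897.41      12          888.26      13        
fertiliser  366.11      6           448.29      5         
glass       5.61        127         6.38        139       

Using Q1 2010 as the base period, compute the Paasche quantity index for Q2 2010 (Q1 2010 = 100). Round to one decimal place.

103.6

Paasche quantity index uses current-period prices as weights.
ΣP(Q2 2010)·Q(Q2 2010) = 888.26×13 + 448.29×5 + 6.38×139 = 11547.38 + 2241.45 + 886.82 = 14675.65
ΣP(Q2 2010)·Q(Q1 2010) = 888.26×12 + 448.29×6 + 6.38×127 = 10659.12 + 2689.74 + 810.26 = 14159.12
Index = 14675.65 / 14159.12 × 100 = 103.6480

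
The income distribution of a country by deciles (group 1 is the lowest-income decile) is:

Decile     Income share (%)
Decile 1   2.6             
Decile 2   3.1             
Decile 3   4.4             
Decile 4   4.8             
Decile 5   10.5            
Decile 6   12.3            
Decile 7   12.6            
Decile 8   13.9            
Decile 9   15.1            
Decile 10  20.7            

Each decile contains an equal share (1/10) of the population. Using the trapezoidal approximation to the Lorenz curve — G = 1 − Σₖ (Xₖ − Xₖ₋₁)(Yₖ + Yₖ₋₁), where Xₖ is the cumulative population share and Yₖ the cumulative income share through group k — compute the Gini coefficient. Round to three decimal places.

0.320

Cumulative income shares Yₖ: 0.0260, 0.0570, 0.1010, 0.1490, 0.2540, 0.3770, 0.5030, 0.6420, 0.7930, 1.0000
Σ (Xₖ−Xₖ₋₁)(Yₖ+Yₖ₋₁) = (1/10)(0.0260+0.0000) + (1/10)(0.0570+0.0260) + (1/10)(0.1010+0.0570) + (1/10)(0.1490+0.1010) + (1/10)(0.2540+0.1490) + (1/10)(0.3770+0.2540) + (1/10)(0.5030+0.3770) + (1/10)(0.6420+0.5030) + (1/10)(0.7930+0.6420) + (1/10)(1.0000+0.7930)
  = 0.0026 + 0.0083 + 0.0158 + 0.0250 + 0.0403 + 0.0631 + 0.0880 + 0.1145 + 0.1435 + 0.1793 = 0.6804
G = 1 − 0.6804 = 0.3196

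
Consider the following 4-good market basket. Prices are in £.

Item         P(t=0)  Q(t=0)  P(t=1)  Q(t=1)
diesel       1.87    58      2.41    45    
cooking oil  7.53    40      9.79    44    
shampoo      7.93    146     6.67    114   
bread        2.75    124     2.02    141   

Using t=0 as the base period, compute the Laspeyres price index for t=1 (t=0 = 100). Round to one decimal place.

Laspeyres price index uses base-period quantities as weights.
ΣP(t=1)·Q(t=0) = 2.41×58 + 9.79×40 + 6.67×146 + 2.02×124 = 139.78 + 391.6 + 973.82 + 250.48 = 1755.68
ΣP(t=0)·Q(t=0) = 1.87×58 + 7.53×40 + 7.93×146 + 2.75×124 = 108.46 + 301.2 + 1157.78 + 341 = 1908.44
Index = 1755.68 / 1908.44 × 100 = 91.9956

92.0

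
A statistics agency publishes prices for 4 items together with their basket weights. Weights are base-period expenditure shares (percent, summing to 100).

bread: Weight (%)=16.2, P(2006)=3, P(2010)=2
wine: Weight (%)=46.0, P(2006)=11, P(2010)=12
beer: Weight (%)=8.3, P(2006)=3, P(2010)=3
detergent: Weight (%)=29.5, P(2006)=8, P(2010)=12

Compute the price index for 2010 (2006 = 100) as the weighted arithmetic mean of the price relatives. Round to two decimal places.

113.53

bread: 16.2 × (2/3) = 16.2 × 0.666667 = 10.8000
wine: 46.0 × (12/11) = 46.0 × 1.090909 = 50.1818
beer: 8.3 × (3/3) = 8.3 × 1.000000 = 8.3000
detergent: 29.5 × (12/8) = 29.5 × 1.500000 = 44.2500
Index = Σ wᵢ·(p₁ᵢ/p₀ᵢ) = 10.8000 + 50.1818 + 8.3000 + 44.2500 = 113.5318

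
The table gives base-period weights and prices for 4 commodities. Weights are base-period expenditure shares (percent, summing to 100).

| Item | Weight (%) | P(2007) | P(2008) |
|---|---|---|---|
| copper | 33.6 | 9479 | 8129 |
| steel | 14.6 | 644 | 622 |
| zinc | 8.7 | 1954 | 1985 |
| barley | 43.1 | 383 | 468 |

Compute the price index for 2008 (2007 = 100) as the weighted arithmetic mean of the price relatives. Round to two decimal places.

copper: 33.6 × (8129/9479) = 33.6 × 0.857580 = 28.8147
steel: 14.6 × (622/644) = 14.6 × 0.965839 = 14.1012
zinc: 8.7 × (1985/1954) = 8.7 × 1.015865 = 8.8380
barley: 43.1 × (468/383) = 43.1 × 1.221932 = 52.6653
Index = Σ wᵢ·(p₁ᵢ/p₀ᵢ) = 28.8147 + 14.1012 + 8.8380 + 52.6653 = 104.4192

104.42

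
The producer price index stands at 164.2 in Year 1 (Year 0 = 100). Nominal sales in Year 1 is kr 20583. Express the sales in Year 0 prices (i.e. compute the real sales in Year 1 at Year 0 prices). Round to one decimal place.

12535.3

Real = Nominal ÷ (Index/100) = 20583 ÷ (164.2/100)
     = 20583 ÷ 1.642 = 12535.3228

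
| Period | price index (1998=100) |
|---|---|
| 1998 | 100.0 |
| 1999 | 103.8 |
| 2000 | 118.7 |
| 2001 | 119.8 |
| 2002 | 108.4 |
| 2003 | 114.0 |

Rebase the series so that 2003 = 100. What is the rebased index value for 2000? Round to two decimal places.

104.12

Rebased(2000) = 118.7 / 114.0 × 100 = 104.1228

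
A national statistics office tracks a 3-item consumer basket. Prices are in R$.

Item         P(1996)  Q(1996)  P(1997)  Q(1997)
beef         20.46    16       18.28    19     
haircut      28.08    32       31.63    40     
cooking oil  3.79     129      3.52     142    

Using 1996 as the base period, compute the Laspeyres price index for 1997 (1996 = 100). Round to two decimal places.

Laspeyres price index uses base-period quantities as weights.
ΣP(1997)·Q(1996) = 18.28×16 + 31.63×32 + 3.52×129 = 292.48 + 1012.16 + 454.08 = 1758.72
ΣP(1996)·Q(1996) = 20.46×16 + 28.08×32 + 3.79×129 = 327.36 + 898.56 + 488.91 = 1714.83
Index = 1758.72 / 1714.83 × 100 = 102.5594

102.56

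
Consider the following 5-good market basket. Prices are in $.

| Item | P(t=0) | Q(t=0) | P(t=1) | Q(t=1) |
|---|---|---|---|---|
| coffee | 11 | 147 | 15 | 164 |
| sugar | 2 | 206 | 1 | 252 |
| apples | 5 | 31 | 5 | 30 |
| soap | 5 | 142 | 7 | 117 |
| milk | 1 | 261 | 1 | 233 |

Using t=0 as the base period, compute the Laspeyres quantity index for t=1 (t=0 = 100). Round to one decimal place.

Laspeyres quantity index uses base-period prices as weights.
ΣP(t=0)·Q(t=1) = 11×164 + 2×252 + 5×30 + 5×117 + 1×233 = 1804 + 504 + 150 + 585 + 233 = 3276
ΣP(t=0)·Q(t=0) = 11×147 + 2×206 + 5×31 + 5×142 + 1×261 = 1617 + 412 + 155 + 710 + 261 = 3155
Index = 3276 / 3155 × 100 = 103.8352

103.8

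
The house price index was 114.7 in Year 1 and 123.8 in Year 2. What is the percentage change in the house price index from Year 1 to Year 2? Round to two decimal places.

Change = (123.8 − 114.7) / 114.7 × 100
       = 9.1 / 114.7 × 100 = 7.9337%

7.93%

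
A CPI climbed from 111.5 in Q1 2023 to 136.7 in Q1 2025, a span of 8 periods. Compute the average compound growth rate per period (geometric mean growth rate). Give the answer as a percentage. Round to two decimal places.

2.58%

Growth factor = (136.7/111.5)^(1/8) = (1.226009)^(1/8) = 1.025798
Growth rate = 1.025798 − 1 = 0.025798 = 2.5798%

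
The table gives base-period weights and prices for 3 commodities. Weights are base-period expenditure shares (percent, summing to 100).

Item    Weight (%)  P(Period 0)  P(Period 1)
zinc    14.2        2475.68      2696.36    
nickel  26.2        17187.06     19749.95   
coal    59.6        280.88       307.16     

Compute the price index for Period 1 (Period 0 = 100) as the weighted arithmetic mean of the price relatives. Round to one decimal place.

zinc: 14.2 × (2696.36/2475.68) = 14.2 × 1.089139 = 15.4658
nickel: 26.2 × (19749.95/17187.06) = 26.2 × 1.149117 = 30.1069
coal: 59.6 × (307.16/280.88) = 59.6 × 1.093563 = 65.1764
Index = Σ wᵢ·(p₁ᵢ/p₀ᵢ) = 15.4658 + 30.1069 + 65.1764 = 110.7490

110.7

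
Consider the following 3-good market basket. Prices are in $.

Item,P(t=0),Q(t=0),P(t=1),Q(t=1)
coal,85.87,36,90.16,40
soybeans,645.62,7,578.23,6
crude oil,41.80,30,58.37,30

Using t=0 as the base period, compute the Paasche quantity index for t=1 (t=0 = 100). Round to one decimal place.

97.6

Paasche quantity index uses current-period prices as weights.
ΣP(t=1)·Q(t=1) = 90.16×40 + 578.23×6 + 58.37×30 = 3606.4 + 3469.38 + 1751.1 = 8826.88
ΣP(t=1)·Q(t=0) = 90.16×36 + 578.23×7 + 58.37×30 = 3245.76 + 4047.61 + 1751.1 = 9044.47
Index = 8826.88 / 9044.47 × 100 = 97.5942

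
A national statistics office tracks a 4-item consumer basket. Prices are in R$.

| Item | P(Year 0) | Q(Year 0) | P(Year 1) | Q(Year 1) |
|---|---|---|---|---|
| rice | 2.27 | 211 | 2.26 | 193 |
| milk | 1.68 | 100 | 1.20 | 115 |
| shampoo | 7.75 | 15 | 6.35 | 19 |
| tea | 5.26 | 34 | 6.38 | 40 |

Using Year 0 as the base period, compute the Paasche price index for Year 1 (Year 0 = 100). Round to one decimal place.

96.1

Paasche price index uses current-period quantities as weights.
ΣP(Year 1)·Q(Year 1) = 2.26×193 + 1.20×115 + 6.35×19 + 6.38×40 = 436.18 + 138 + 120.65 + 255.2 = 950.03
ΣP(Year 0)·Q(Year 1) = 2.27×193 + 1.68×115 + 7.75×19 + 5.26×40 = 438.11 + 193.2 + 147.25 + 210.4 = 988.96
Index = 950.03 / 988.96 × 100 = 96.0635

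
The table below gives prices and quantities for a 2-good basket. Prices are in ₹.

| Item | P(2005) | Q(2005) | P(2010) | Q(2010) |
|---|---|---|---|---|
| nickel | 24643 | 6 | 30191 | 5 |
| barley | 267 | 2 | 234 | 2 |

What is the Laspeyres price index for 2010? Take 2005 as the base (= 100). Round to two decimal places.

Laspeyres price index uses base-period quantities as weights.
ΣP(2010)·Q(2005) = 30191×6 + 234×2 = 181146 + 468 = 181614
ΣP(2005)·Q(2005) = 24643×6 + 267×2 = 147858 + 534 = 148392
Index = 181614 / 148392 × 100 = 122.3880

122.39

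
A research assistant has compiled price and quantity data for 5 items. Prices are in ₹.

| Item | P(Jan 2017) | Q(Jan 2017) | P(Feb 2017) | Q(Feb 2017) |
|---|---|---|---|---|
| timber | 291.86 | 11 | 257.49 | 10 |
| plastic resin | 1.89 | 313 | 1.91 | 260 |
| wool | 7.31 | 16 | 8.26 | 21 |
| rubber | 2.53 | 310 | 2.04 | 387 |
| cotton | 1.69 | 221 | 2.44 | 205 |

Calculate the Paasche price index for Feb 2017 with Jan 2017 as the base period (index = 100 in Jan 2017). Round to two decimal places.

Paasche price index uses current-period quantities as weights.
ΣP(Feb 2017)·Q(Feb 2017) = 257.49×10 + 1.91×260 + 8.26×21 + 2.04×387 + 2.44×205 = 2574.9 + 496.6 + 173.46 + 789.48 + 500.2 = 4534.64
ΣP(Jan 2017)·Q(Feb 2017) = 291.86×10 + 1.89×260 + 7.31×21 + 2.53×387 + 1.69×205 = 2918.6 + 491.4 + 153.51 + 979.11 + 346.45 = 4889.07
Index = 4534.64 / 4889.07 × 100 = 92.7506

92.75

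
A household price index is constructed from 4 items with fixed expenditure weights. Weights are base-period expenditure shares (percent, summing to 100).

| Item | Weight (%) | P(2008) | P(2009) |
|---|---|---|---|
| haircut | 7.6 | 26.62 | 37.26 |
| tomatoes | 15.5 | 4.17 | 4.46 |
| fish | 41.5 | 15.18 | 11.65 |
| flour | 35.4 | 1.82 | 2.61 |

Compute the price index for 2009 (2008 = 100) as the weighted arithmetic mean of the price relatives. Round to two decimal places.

109.83

haircut: 7.6 × (37.26/26.62) = 7.6 × 1.399699 = 10.6377
tomatoes: 15.5 × (4.46/4.17) = 15.5 × 1.069544 = 16.5779
fish: 41.5 × (11.65/15.18) = 41.5 × 0.767457 = 31.8495
flour: 35.4 × (2.61/1.82) = 35.4 × 1.434066 = 50.7659
Index = Σ wᵢ·(p₁ᵢ/p₀ᵢ) = 10.6377 + 16.5779 + 31.8495 + 50.7659 = 109.8311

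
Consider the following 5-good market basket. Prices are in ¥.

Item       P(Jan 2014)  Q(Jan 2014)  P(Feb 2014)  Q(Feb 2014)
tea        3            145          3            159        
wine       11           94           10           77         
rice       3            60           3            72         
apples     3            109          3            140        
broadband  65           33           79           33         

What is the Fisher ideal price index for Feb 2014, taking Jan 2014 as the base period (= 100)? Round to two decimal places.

Laspeyres component (base-period weights):
ΣP(Feb 2014)Q(Jan 2014) = 3×145 + 10×94 + 3×60 + 3×109 + 79×33 = 435 + 940 + 180 + 327 + 2607 = 4489
ΣP(Jan 2014)Q(Jan 2014) = 3×145 + 11×94 + 3×60 + 3×109 + 65×33 = 435 + 1034 + 180 + 327 + 2145 = 4121
L = 4489 / 4121 × 100 = 108.9299
Paasche component (current-period weights):
ΣP(Feb 2014)Q(Feb 2014) = 3×159 + 10×77 + 3×72 + 3×140 + 79×33 = 477 + 770 + 216 + 420 + 2607 = 4490
ΣP(Jan 2014)Q(Feb 2014) = 3×159 + 11×77 + 3×72 + 3×140 + 65×33 = 477 + 847 + 216 + 420 + 2145 = 4105
P = 4490 / 4105 × 100 = 109.3788
Fisher = √(L × P) = √(108.9299 × 109.3788) = 109.1541

109.15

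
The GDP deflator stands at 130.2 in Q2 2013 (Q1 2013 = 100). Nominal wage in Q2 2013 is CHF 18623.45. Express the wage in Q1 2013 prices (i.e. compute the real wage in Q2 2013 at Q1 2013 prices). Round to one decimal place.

14303.7

Real = Nominal ÷ (Index/100) = 18623.45 ÷ (130.2/100)
     = 18623.45 ÷ 1.302 = 14303.7250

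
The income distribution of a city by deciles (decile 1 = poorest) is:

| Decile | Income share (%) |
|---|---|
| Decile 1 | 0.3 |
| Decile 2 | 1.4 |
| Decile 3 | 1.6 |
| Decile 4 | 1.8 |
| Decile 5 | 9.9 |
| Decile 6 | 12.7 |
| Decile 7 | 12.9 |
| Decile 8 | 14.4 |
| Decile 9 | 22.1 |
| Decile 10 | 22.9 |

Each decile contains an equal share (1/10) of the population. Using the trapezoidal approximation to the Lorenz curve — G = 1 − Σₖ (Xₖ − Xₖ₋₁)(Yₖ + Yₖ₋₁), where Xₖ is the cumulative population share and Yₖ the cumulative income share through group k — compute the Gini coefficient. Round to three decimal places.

Cumulative income shares Yₖ: 0.0030, 0.0170, 0.0330, 0.0510, 0.1500, 0.2770, 0.4060, 0.5500, 0.7710, 1.0000
Σ (Xₖ−Xₖ₋₁)(Yₖ+Yₖ₋₁) = (1/10)(0.0030+0.0000) + (1/10)(0.0170+0.0030) + (1/10)(0.0330+0.0170) + (1/10)(0.0510+0.0330) + (1/10)(0.1500+0.0510) + (1/10)(0.2770+0.1500) + (1/10)(0.4060+0.2770) + (1/10)(0.5500+0.4060) + (1/10)(0.7710+0.5500) + (1/10)(1.0000+0.7710)
  = 0.0003 + 0.0020 + 0.0050 + 0.0084 + 0.0201 + 0.0427 + 0.0683 + 0.0956 + 0.1321 + 0.1771 = 0.5516
G = 1 − 0.5516 = 0.4484

0.448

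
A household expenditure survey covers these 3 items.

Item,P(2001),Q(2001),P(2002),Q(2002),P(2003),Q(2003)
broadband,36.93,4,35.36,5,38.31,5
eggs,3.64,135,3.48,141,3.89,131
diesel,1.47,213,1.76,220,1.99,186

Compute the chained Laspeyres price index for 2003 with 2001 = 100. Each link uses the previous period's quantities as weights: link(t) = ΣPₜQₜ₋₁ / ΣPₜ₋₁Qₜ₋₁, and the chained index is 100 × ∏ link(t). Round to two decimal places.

Link 2001→2002:
ΣP(2002)Q(2001) = 35.36×4 + 3.48×135 + 1.76×213 = 141.44 + 469.8 + 374.88 = 986.12
ΣP(2001)Q(2001) = 36.93×4 + 3.64×135 + 1.47×213 = 147.72 + 491.4 + 313.11 = 952.23
link = 986.12/952.23 = 1.035590
Link 2002→2003:
ΣP(2003)Q(2002) = 38.31×5 + 3.89×141 + 1.99×220 = 191.55 + 548.49 + 437.8 = 1177.84
ΣP(2002)Q(2002) = 35.36×5 + 3.48×141 + 1.76×220 = 176.8 + 490.68 + 387.2 = 1054.68
link = 1177.84/1054.68 = 1.116775
Chained index = 100 × 1.035590 × 1.116775 = 115.6521

115.65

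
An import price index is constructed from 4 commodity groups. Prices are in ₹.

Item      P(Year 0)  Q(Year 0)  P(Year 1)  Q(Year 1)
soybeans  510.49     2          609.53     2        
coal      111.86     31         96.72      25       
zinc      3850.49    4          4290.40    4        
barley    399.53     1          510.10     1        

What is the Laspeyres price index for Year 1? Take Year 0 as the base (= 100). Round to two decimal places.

107.88

Laspeyres price index uses base-period quantities as weights.
ΣP(Year 1)·Q(Year 0) = 609.53×2 + 96.72×31 + 4290.40×4 + 510.10×1 = 1219.06 + 2998.32 + 17161.6 + 510.1 = 21889.08
ΣP(Year 0)·Q(Year 0) = 510.49×2 + 111.86×31 + 3850.49×4 + 399.53×1 = 1020.98 + 3467.66 + 15401.96 + 399.53 = 20290.13
Index = 21889.08 / 20290.13 × 100 = 107.8804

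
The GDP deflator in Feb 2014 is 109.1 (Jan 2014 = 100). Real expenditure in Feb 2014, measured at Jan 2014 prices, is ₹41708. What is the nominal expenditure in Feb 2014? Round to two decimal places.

Nominal = Real × (Index/100) = 41708 × (109.1/100)
        = 41708 × 1.091 = 45503.4280

45503.43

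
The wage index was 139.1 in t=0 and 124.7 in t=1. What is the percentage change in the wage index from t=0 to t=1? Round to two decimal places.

Change = (124.7 − 139.1) / 139.1 × 100
       = -14.4 / 139.1 × 100 = -10.3523%

-10.35%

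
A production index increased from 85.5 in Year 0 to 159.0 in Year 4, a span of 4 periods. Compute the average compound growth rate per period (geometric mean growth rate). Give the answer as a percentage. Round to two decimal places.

Growth factor = (159.0/85.5)^(1/4) = (1.859649)^(1/4) = 1.167771
Growth rate = 1.167771 − 1 = 0.167771 = 16.7771%

16.78%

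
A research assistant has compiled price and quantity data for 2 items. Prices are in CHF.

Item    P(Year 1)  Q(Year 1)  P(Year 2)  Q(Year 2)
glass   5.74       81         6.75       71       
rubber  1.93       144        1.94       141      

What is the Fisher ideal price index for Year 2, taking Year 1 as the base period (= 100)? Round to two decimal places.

110.98

Laspeyres component (base-period weights):
ΣP(Year 2)Q(Year 1) = 6.75×81 + 1.94×144 = 546.75 + 279.36 = 826.11
ΣP(Year 1)Q(Year 1) = 5.74×81 + 1.93×144 = 464.94 + 277.92 = 742.86
L = 826.11 / 742.86 × 100 = 111.2067
Paasche component (current-period weights):
ΣP(Year 2)Q(Year 2) = 6.75×71 + 1.94×141 = 479.25 + 273.54 = 752.79
ΣP(Year 1)Q(Year 2) = 5.74×71 + 1.93×141 = 407.54 + 272.13 = 679.67
P = 752.79 / 679.67 × 100 = 110.7582
Fisher = √(L × P) = √(111.2067 × 110.7582) = 110.9822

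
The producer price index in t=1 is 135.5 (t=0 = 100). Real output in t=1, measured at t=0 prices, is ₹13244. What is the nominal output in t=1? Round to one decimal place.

17945.6

Nominal = Real × (Index/100) = 13244 × (135.5/100)
        = 13244 × 1.355 = 17945.6200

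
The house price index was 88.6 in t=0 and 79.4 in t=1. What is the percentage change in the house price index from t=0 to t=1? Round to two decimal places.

-10.38%

Change = (79.4 − 88.6) / 88.6 × 100
       = -9.2 / 88.6 × 100 = -10.3837%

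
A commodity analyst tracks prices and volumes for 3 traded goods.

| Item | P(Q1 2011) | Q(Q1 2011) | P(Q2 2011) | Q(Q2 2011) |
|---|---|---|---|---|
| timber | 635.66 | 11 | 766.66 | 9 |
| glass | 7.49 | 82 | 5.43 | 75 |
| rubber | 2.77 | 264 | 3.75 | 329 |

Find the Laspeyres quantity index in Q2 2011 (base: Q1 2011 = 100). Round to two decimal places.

86.28

Laspeyres quantity index uses base-period prices as weights.
ΣP(Q1 2011)·Q(Q2 2011) = 635.66×9 + 7.49×75 + 2.77×329 = 5720.94 + 561.75 + 911.33 = 7194.02
ΣP(Q1 2011)·Q(Q1 2011) = 635.66×11 + 7.49×82 + 2.77×264 = 6992.26 + 614.18 + 731.28 = 8337.72
Index = 7194.02 / 8337.72 × 100 = 86.2828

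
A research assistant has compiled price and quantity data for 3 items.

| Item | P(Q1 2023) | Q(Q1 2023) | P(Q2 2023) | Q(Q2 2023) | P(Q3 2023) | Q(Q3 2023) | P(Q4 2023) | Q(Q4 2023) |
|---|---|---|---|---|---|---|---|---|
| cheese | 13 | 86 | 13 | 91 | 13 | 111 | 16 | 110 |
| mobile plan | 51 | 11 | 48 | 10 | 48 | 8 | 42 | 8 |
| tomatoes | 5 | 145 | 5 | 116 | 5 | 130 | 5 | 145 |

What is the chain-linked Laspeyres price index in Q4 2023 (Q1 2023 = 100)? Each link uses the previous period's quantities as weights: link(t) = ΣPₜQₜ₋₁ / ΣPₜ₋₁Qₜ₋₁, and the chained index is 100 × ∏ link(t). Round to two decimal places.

Link Q1 2023→Q2 2023:
ΣP(Q2 2023)Q(Q1 2023) = 13×86 + 48×11 + 5×145 = 1118 + 528 + 725 = 2371
ΣP(Q1 2023)Q(Q1 2023) = 13×86 + 51×11 + 5×145 = 1118 + 561 + 725 = 2404
link = 2371/2404 = 0.986273
Link Q2 2023→Q3 2023:
ΣP(Q3 2023)Q(Q2 2023) = 13×91 + 48×10 + 5×116 = 1183 + 480 + 580 = 2243
ΣP(Q2 2023)Q(Q2 2023) = 13×91 + 48×10 + 5×116 = 1183 + 480 + 580 = 2243
link = 2243/2243 = 1.000000
Link Q3 2023→Q4 2023:
ΣP(Q4 2023)Q(Q3 2023) = 16×111 + 42×8 + 5×130 = 1776 + 336 + 650 = 2762
ΣP(Q3 2023)Q(Q3 2023) = 13×111 + 48×8 + 5×130 = 1443 + 384 + 650 = 2477
link = 2762/2477 = 1.115059
Chained index = 100 × 0.986273 × 1.000000 × 1.115059 = 109.9752

109.98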